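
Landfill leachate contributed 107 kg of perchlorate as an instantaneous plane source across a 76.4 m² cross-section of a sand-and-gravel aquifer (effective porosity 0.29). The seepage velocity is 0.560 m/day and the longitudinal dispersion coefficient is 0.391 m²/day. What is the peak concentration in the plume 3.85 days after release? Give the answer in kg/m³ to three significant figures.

The peak of an instantaneous 1D plume sits at x = vt; there the Gaussian factor is 1 and C_max = M/(n_e·A·√(4πDt)), where n_e·A is the pore area the mass is dissolved in.
√(4πDt) = √(4π × 0.391 × 3.85) = 4.349 m, so C_max = 107/(0.29 × 76.4 × 4.349) = 1.11 kg/m³.

1.11 kg/m³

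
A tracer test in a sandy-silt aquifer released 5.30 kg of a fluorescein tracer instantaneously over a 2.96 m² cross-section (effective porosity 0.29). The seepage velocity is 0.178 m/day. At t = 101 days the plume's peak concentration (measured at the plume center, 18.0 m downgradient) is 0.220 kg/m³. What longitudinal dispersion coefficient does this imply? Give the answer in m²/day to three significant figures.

0.621 m²/day

At the plume center C_max = M/(n_e·A·√(4πDt)), so D = M²/(4πt·(n_e·A·C_max)²).
n_e·A·C_max = 0.29 × 2.96 × 0.220 = 0.1888 kg/m.
D = 5.30²/(4π × 101 × 0.1888²) = 0.621 m²/day.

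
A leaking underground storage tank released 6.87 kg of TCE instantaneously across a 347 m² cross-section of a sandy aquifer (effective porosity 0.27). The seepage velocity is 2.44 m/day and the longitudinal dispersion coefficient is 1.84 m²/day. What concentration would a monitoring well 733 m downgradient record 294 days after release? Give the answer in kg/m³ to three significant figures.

For an instantaneous plane source, C(x,t) = M/(n_e·A·√(4πDt)) · exp(−(x−vt)²/(4Dt)), with n_e·A the pore (flow) area.
Plume center vt = 2.44 × 294 = 717.36 m, so the well at 733 m is 15.64 m downgradient of the peak.
√(4πDt) = 82.45 m, giving peak height M/(n_e·A·√(4πDt)) = 6.87/(0.27 × 347 × 82.45) = 0.0008894 kg/m³.
(x−vt)²/(4Dt) = (15.64)²/(4 × 1.84 × 294) = 0.1130; exp(−0.1130) = 0.8932.
C = 0.0008894 × 0.8932 = 0.000794 kg/m³.

0.000794 kg/m³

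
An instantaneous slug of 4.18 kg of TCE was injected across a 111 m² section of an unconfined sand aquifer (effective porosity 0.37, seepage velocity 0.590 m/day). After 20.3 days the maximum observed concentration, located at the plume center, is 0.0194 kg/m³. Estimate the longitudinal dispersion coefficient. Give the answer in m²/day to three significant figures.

0.108 m²/day

At the plume center C_max = M/(n_e·A·√(4πDt)), so D = M²/(4πt·(n_e·A·C_max)²).
n_e·A·C_max = 0.37 × 111 × 0.0194 = 0.7968 kg/m.
D = 4.18²/(4π × 20.3 × 0.7968²) = 0.108 m²/day.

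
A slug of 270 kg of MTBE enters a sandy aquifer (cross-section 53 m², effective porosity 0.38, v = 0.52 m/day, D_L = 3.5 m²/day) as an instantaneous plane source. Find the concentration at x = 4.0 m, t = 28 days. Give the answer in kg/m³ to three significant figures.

For an instantaneous plane source, C(x,t) = M/(n_e·A·√(4πDt)) · exp(−(x−vt)²/(4Dt)), with n_e·A the pore (flow) area.
Plume center vt = 0.52 × 28 = 14.56 m, so the well at 4.0 m is 10.56 m upgradient of the peak.
√(4πDt) = 35.09 m, giving peak height M/(n_e·A·√(4πDt)) = 270/(0.38 × 53 × 35.09) = 0.3821 kg/m³.
(x−vt)²/(4Dt) = (-10.56)²/(4 × 3.5 × 28) = 0.2845; exp(−0.2845) = 0.7524.
C = 0.3821 × 0.7524 = 0.287 kg/m³.

0.287 kg/m³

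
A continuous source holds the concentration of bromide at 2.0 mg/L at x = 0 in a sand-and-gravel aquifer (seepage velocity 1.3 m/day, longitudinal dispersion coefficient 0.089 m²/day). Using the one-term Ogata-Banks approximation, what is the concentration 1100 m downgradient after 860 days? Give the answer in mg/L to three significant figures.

1.85 mg/L

For a continuous step input, C/C₀ ≈ ½·erfc((x−vt)/(2√(Dt))).
vt = 1.3 × 860 = 1118 m and 2√(Dt) = 2√(0.089 × 860) = 17.50 m.
Argument (x−vt)/(2√(Dt)) = (1100 − 1118)/17.50 = -1.029; ½·erfc(-1.029) = 0.9272.
C = 2.0 × 0.9272 = 1.85 mg/L.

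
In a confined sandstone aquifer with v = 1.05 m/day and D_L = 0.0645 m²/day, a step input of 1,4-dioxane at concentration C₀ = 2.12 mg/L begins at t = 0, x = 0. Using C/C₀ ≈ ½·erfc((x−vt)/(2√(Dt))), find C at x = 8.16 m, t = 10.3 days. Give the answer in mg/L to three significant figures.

2.10 mg/L

For a continuous step input, C/C₀ ≈ ½·erfc((x−vt)/(2√(Dt))).
vt = 1.05 × 10.3 = 10.815 m and 2√(Dt) = 2√(0.0645 × 10.3) = 1.630 m.
Argument (x−vt)/(2√(Dt)) = (8.16 − 10.815)/1.630 = -1.629; ½·erfc(-1.629) = 0.9894.
C = 2.12 × 0.9894 = 2.10 mg/L.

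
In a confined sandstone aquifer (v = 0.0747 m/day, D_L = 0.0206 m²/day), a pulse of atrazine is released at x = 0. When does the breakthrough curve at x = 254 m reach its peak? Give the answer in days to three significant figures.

For the 1D instantaneous-source solution, setting ∂C/∂t = 0 at fixed x gives v²t² + 2Dt − x² = 0, so t = (√(D² + v²x²) − D)/v².
√(D² + v²x²) = √(0.0206² + 0.0747² × 254²) = 18.97; v² = 0.00558009.
t = (18.97 − 0.0206)/0.00558009 = 3400 days (vs. the pure-advection estimate x/v = 3400 d).

3400 days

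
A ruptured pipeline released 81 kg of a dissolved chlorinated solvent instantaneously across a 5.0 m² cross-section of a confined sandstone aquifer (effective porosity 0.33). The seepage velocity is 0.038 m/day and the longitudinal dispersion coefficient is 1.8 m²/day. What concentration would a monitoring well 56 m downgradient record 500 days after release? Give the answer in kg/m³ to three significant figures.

0.316 kg/m³

For an instantaneous plane source, C(x,t) = M/(n_e·A·√(4πDt)) · exp(−(x−vt)²/(4Dt)), with n_e·A the pore (flow) area.
Plume center vt = 0.038 × 500 = 19 m, so the well at 56 m is 37 m downgradient of the peak.
√(4πDt) = 106.3 m, giving peak height M/(n_e·A·√(4πDt)) = 81/(0.33 × 5.0 × 106.3) = 0.4618 kg/m³.
(x−vt)²/(4Dt) = (37)²/(4 × 1.8 × 500) = 0.3803; exp(−0.3803) = 0.6837.
C = 0.4618 × 0.6837 = 0.316 kg/m³.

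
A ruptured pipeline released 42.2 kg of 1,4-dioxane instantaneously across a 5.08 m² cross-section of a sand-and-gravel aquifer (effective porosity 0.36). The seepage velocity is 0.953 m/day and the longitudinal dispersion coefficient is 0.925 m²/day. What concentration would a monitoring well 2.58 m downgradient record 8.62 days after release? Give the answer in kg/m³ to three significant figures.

0.852 kg/m³

For an instantaneous plane source, C(x,t) = M/(n_e·A·√(4πDt)) · exp(−(x−vt)²/(4Dt)), with n_e·A the pore (flow) area.
Plume center vt = 0.953 × 8.62 = 8.21486 m, so the well at 2.58 m is 5.63486 m upgradient of the peak.
√(4πDt) = 10.01 m, giving peak height M/(n_e·A·√(4πDt)) = 42.2/(0.36 × 5.08 × 10.01) = 2.305 kg/m³.
(x−vt)²/(4Dt) = (-5.63486)²/(4 × 0.925 × 8.62) = 0.9955; exp(−0.9955) = 0.3695.
C = 2.305 × 0.3695 = 0.852 kg/m³.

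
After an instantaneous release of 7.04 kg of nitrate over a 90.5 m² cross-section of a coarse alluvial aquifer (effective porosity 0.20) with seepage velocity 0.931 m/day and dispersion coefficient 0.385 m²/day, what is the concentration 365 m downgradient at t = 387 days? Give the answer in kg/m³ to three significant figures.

0.00866 kg/m³

For an instantaneous plane source, C(x,t) = M/(n_e·A·√(4πDt)) · exp(−(x−vt)²/(4Dt)), with n_e·A the pore (flow) area.
Plume center vt = 0.931 × 387 = 360.297 m, so the well at 365 m is 4.703 m downgradient of the peak.
√(4πDt) = 43.27 m, giving peak height M/(n_e·A·√(4πDt)) = 7.04/(0.20 × 90.5 × 43.27) = 0.008989 kg/m³.
(x−vt)²/(4Dt) = (4.703)²/(4 × 0.385 × 387) = 0.03711; exp(−0.03711) = 0.9636.
C = 0.008989 × 0.9636 = 0.00866 kg/m³.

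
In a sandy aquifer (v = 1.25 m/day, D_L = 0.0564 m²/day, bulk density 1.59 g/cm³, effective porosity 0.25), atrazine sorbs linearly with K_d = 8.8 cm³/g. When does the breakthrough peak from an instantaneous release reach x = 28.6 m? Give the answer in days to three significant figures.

Retardation factor R = 1 + ρ_b·K_d/n = 1 + 1.59 × 8.8/0.25 = 56.97.
Sorption retards both mechanisms: v_R = v/R = 0.02194 m/day, D_R = D/R = 0.0009900 m²/day.
Peak time from v_R²t² + 2D_R t − x² = 0: t = (√(D_R² + v_R²x²) − D_R)/v_R².
√(D_R² + v_R²x²) = √(0.0009900² + 0.02194² × 28.6²) = 0.6275; v_R² = 0.0004814.
t = (0.6275 − 0.0009900)/0.0004814 = 1300 days.

1300 days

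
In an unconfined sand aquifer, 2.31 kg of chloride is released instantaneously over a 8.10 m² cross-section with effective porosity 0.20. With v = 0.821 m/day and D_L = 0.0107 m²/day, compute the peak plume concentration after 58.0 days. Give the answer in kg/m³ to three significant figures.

The peak of an instantaneous 1D plume sits at x = vt; there the Gaussian factor is 1 and C_max = M/(n_e·A·√(4πDt)), where n_e·A is the pore area the mass is dissolved in.
√(4πDt) = √(4π × 0.0107 × 58.0) = 2.793 m, so C_max = 2.31/(0.20 × 8.10 × 2.793) = 0.511 kg/m³.

0.511 kg/m³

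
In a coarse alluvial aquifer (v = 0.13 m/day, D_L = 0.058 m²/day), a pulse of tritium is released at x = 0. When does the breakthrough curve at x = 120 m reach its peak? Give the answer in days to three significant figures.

For the 1D instantaneous-source solution, setting ∂C/∂t = 0 at fixed x gives v²t² + 2Dt − x² = 0, so t = (√(D² + v²x²) − D)/v².
√(D² + v²x²) = √(0.058² + 0.13² × 120²) = 15.60; v² = 0.0169.
t = (15.60 − 0.058)/0.0169 = 920 days (vs. the pure-advection estimate x/v = 923 d).

920 days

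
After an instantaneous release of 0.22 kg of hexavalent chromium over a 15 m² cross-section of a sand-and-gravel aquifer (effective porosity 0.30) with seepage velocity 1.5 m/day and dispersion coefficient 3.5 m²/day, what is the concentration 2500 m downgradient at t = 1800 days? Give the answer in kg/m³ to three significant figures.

3.55e-05 kg/m³

For an instantaneous plane source, C(x,t) = M/(n_e·A·√(4πDt)) · exp(−(x−vt)²/(4Dt)), with n_e·A the pore (flow) area.
Plume center vt = 1.5 × 1800 = 2700 m, so the well at 2500 m is 200 m upgradient of the peak.
√(4πDt) = 281.4 m, giving peak height M/(n_e·A·√(4πDt)) = 0.22/(0.30 × 15 × 281.4) = 0.0001737 kg/m³.
(x−vt)²/(4Dt) = (-200)²/(4 × 3.5 × 1800) = 1.587; exp(−1.587) = 0.2045.
C = 0.0001737 × 0.2045 = 3.55e-05 kg/m³.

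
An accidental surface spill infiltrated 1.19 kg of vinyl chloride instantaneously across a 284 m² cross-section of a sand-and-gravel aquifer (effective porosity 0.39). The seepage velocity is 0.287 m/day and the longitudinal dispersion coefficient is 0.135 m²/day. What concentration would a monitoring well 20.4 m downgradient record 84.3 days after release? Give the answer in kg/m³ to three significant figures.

For an instantaneous plane source, C(x,t) = M/(n_e·A·√(4πDt)) · exp(−(x−vt)²/(4Dt)), with n_e·A the pore (flow) area.
Plume center vt = 0.287 × 84.3 = 24.1941 m, so the well at 20.4 m is 3.7941 m upgradient of the peak.
√(4πDt) = 11.96 m, giving peak height M/(n_e·A·√(4πDt)) = 1.19/(0.39 × 284 × 11.96) = 0.0008983 kg/m³.
(x−vt)²/(4Dt) = (-3.7941)²/(4 × 0.135 × 84.3) = 0.3162; exp(−0.3162) = 0.7289.
C = 0.0008983 × 0.7289 = 0.000655 kg/m³.

0.000655 kg/m³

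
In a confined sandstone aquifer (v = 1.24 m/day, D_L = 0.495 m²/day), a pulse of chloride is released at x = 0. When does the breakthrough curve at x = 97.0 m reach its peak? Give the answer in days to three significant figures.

77.9 days

For the 1D instantaneous-source solution, setting ∂C/∂t = 0 at fixed x gives v²t² + 2Dt − x² = 0, so t = (√(D² + v²x²) − D)/v².
√(D² + v²x²) = √(0.495² + 1.24² × 97.0²) = 120.3; v² = 1.5376.
t = (120.3 − 0.495)/1.5376 = 77.9 days (vs. the pure-advection estimate x/v = 78.2 d).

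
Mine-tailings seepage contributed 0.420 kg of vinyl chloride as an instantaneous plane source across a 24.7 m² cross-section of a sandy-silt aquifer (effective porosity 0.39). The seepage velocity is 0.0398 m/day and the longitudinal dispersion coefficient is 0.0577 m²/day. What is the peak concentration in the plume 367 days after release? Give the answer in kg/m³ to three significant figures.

0.00267 kg/m³

The peak of an instantaneous 1D plume sits at x = vt; there the Gaussian factor is 1 and C_max = M/(n_e·A·√(4πDt)), where n_e·A is the pore area the mass is dissolved in.
√(4πDt) = √(4π × 0.0577 × 367) = 16.31 m, so C_max = 0.420/(0.39 × 24.7 × 16.31) = 0.00267 kg/m³.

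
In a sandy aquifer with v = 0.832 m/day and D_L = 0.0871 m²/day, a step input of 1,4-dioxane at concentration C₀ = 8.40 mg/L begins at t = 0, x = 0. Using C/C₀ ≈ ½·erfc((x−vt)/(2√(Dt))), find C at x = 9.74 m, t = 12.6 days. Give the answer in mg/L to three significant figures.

For a continuous step input, C/C₀ ≈ ½·erfc((x−vt)/(2√(Dt))).
vt = 0.832 × 12.6 = 10.4832 m and 2√(Dt) = 2√(0.0871 × 12.6) = 2.095 m.
Argument (x−vt)/(2√(Dt)) = (9.74 − 10.4832)/2.095 = -0.3547; ½·erfc(-0.3547) = 0.6920.
C = 8.40 × 0.6920 = 5.81 mg/L.

5.81 mg/L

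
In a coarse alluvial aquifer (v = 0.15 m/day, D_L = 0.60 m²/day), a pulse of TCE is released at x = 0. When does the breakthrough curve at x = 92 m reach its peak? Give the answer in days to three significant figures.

For the 1D instantaneous-source solution, setting ∂C/∂t = 0 at fixed x gives v²t² + 2Dt − x² = 0, so t = (√(D² + v²x²) − D)/v².
√(D² + v²x²) = √(0.60² + 0.15² × 92²) = 13.81; v² = 0.0225.
t = (13.81 − 0.60)/0.0225 = 587 days (vs. the pure-advection estimate x/v = 613 d).

587 days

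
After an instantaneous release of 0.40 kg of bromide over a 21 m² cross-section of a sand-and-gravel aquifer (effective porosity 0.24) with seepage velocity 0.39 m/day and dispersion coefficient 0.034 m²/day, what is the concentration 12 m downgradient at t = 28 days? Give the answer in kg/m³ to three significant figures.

For an instantaneous plane source, C(x,t) = M/(n_e·A·√(4πDt)) · exp(−(x−vt)²/(4Dt)), with n_e·A the pore (flow) area.
Plume center vt = 0.39 × 28 = 10.92 m, so the well at 12 m is 1.08 m downgradient of the peak.
√(4πDt) = 3.459 m, giving peak height M/(n_e·A·√(4πDt)) = 0.40/(0.24 × 21 × 3.459) = 0.02294 kg/m³.
(x−vt)²/(4Dt) = (1.08)²/(4 × 0.034 × 28) = 0.3063; exp(−0.3063) = 0.7362.
C = 0.02294 × 0.7362 = 0.0169 kg/m³.

0.0169 kg/m³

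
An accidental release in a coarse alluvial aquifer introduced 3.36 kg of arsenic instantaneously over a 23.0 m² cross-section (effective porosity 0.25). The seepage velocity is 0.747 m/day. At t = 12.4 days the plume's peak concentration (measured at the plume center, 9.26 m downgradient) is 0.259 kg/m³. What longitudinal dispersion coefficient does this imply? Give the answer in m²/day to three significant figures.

0.0327 m²/day

At the plume center C_max = M/(n_e·A·√(4πDt)), so D = M²/(4πt·(n_e·A·C_max)²).
n_e·A·C_max = 0.25 × 23.0 × 0.259 = 1.489 kg/m.
D = 3.36²/(4π × 12.4 × 1.489²) = 0.0327 m²/day.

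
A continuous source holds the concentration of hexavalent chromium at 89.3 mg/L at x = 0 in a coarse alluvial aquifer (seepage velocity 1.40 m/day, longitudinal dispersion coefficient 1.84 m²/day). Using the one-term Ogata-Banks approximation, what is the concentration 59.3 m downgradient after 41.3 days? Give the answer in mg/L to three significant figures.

40.4 mg/L

For a continuous step input, C/C₀ ≈ ½·erfc((x−vt)/(2√(Dt))).
vt = 1.40 × 41.3 = 57.82 m and 2√(Dt) = 2√(1.84 × 41.3) = 17.43 m.
Argument (x−vt)/(2√(Dt)) = (59.3 − 57.82)/17.43 = 0.08491; ½·erfc(0.08491) = 0.4522.
C = 89.3 × 0.4522 = 40.4 mg/L.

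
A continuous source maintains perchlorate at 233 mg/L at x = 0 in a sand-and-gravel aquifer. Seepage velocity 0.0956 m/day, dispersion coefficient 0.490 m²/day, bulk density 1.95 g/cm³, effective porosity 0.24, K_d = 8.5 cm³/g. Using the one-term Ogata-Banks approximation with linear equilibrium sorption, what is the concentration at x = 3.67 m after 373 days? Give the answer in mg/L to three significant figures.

Retardation factor R = 1 + ρ_b·K_d/n = 1 + 1.95 × 8.5/0.24 = 70.06.
Sorption retards both mechanisms: v_R = v/R = 0.001365 m/day, D_R = D/R = 0.006994 m²/day.
v_R·t = 0.001365 × 373 = 0.509145 m; 2√(D_R t) = 3.230 m; argument = (3.67 − 0.509145)/3.230 = 0.9786.
C = C₀ × ½·erfc(0.9786) = 233 × 0.08319 = 19.4 mg/L.

19.4 mg/L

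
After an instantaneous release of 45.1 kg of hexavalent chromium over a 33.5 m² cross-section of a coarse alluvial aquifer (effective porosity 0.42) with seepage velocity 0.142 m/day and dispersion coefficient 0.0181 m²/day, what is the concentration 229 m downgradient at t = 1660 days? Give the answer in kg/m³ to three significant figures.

For an instantaneous plane source, C(x,t) = M/(n_e·A·√(4πDt)) · exp(−(x−vt)²/(4Dt)), with n_e·A the pore (flow) area.
Plume center vt = 0.142 × 1660 = 235.72 m, so the well at 229 m is 6.72 m upgradient of the peak.
√(4πDt) = 19.43 m, giving peak height M/(n_e·A·√(4πDt)) = 45.1/(0.42 × 33.5 × 19.43) = 0.1650 kg/m³.
(x−vt)²/(4Dt) = (-6.72)²/(4 × 0.0181 × 1660) = 0.3757; exp(−0.3757) = 0.6868.
C = 0.1650 × 0.6868 = 0.113 kg/m³.

0.113 kg/m³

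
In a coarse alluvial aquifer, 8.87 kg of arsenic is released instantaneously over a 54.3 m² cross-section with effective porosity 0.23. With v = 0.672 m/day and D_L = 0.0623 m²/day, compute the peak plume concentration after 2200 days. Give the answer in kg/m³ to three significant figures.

0.0171 kg/m³

The peak of an instantaneous 1D plume sits at x = vt; there the Gaussian factor is 1 and C_max = M/(n_e·A·√(4πDt)), where n_e·A is the pore area the mass is dissolved in.
√(4πDt) = √(4π × 0.0623 × 2200) = 41.50 m, so C_max = 8.87/(0.23 × 54.3 × 41.50) = 0.0171 kg/m³.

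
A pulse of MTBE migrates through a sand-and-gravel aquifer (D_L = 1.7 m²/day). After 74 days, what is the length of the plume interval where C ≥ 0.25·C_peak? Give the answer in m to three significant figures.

The plume is Gaussian with σ = √(2Dt) = √(2 × 1.7 × 74) = 15.86 m.
C/C_peak = exp(−Δx²/(2σ²)) = 0.25 ⇒ Δx = σ·√(−2 ln 0.25) = 15.86 × 1.665 = 26.41 m.
Width = 2Δx = 52.8 m.

52.8 m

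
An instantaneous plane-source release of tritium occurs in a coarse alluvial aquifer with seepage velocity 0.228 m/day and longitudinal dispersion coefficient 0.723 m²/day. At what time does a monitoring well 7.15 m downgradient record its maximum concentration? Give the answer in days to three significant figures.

For the 1D instantaneous-source solution, setting ∂C/∂t = 0 at fixed x gives v²t² + 2Dt − x² = 0, so t = (√(D² + v²x²) − D)/v².
√(D² + v²x²) = √(0.723² + 0.228² × 7.15²) = 1.783; v² = 0.051984.
t = (1.783 − 0.723)/0.051984 = 20.4 days (vs. the pure-advection estimate x/v = 31.4 d).

20.4 days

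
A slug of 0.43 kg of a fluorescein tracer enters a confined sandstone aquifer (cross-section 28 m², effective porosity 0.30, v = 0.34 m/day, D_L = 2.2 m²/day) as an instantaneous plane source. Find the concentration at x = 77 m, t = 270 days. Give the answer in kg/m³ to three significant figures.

For an instantaneous plane source, C(x,t) = M/(n_e·A·√(4πDt)) · exp(−(x−vt)²/(4Dt)), with n_e·A the pore (flow) area.
Plume center vt = 0.34 × 270 = 91.8 m, so the well at 77 m is 14.8 m upgradient of the peak.
√(4πDt) = 86.40 m, giving peak height M/(n_e·A·√(4πDt)) = 0.43/(0.30 × 28 × 86.40) = 0.0005925 kg/m³.
(x−vt)²/(4Dt) = (-14.8)²/(4 × 2.2 × 270) = 0.09219; exp(−0.09219) = 0.9119.
C = 0.0005925 × 0.9119 = 0.000540 kg/m³.

0.000540 kg/m³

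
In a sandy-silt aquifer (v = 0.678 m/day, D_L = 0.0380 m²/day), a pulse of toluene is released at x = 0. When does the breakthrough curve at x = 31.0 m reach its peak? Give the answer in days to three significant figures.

45.6 days

For the 1D instantaneous-source solution, setting ∂C/∂t = 0 at fixed x gives v²t² + 2Dt − x² = 0, so t = (√(D² + v²x²) − D)/v².
√(D² + v²x²) = √(0.0380² + 0.678² × 31.0²) = 21.02; v² = 0.459684.
t = (21.02 − 0.0380)/0.459684 = 45.6 days (vs. the pure-advection estimate x/v = 45.7 d).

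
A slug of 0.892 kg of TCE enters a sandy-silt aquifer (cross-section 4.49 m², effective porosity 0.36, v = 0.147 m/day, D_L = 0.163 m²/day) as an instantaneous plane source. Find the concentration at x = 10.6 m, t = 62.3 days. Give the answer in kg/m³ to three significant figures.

0.0464 kg/m³

For an instantaneous plane source, C(x,t) = M/(n_e·A·√(4πDt)) · exp(−(x−vt)²/(4Dt)), with n_e·A the pore (flow) area.
Plume center vt = 0.147 × 62.3 = 9.1581 m, so the well at 10.6 m is 1.4419 m downgradient of the peak.
√(4πDt) = 11.30 m, giving peak height M/(n_e·A·√(4πDt)) = 0.892/(0.36 × 4.49 × 11.30) = 0.04884 kg/m³.
(x−vt)²/(4Dt) = (1.4419)²/(4 × 0.163 × 62.3) = 0.05118; exp(−0.05118) = 0.9501.
C = 0.04884 × 0.9501 = 0.0464 kg/m³.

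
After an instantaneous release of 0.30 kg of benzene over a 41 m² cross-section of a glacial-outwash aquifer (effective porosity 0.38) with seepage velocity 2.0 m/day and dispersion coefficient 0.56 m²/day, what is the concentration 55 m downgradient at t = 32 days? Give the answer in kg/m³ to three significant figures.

For an instantaneous plane source, C(x,t) = M/(n_e·A·√(4πDt)) · exp(−(x−vt)²/(4Dt)), with n_e·A the pore (flow) area.
Plume center vt = 2.0 × 32 = 64 m, so the well at 55 m is 9 m upgradient of the peak.
√(4πDt) = 15.01 m, giving peak height M/(n_e·A·√(4πDt)) = 0.30/(0.38 × 41 × 15.01) = 0.001283 kg/m³.
(x−vt)²/(4Dt) = (-9)²/(4 × 0.56 × 32) = 1.130; exp(−1.130) = 0.3230.
C = 0.001283 × 0.3230 = 0.000414 kg/m³.

0.000414 kg/m³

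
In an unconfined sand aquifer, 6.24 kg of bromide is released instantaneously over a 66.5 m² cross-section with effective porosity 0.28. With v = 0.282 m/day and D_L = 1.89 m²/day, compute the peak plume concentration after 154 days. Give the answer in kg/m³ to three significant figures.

The peak of an instantaneous 1D plume sits at x = vt; there the Gaussian factor is 1 and C_max = M/(n_e·A·√(4πDt)), where n_e·A is the pore area the mass is dissolved in.
√(4πDt) = √(4π × 1.89 × 154) = 60.48 m, so C_max = 6.24/(0.28 × 66.5 × 60.48) = 0.00554 kg/m³.

0.00554 kg/m³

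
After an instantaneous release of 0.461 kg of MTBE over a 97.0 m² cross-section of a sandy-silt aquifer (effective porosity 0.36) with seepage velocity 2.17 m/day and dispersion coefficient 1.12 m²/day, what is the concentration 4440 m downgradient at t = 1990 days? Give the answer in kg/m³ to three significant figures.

For an instantaneous plane source, C(x,t) = M/(n_e·A·√(4πDt)) · exp(−(x−vt)²/(4Dt)), with n_e·A the pore (flow) area.
Plume center vt = 2.17 × 1990 = 4318.3 m, so the well at 4440 m is 121.7 m downgradient of the peak.
√(4πDt) = 167.4 m, giving peak height M/(n_e·A·√(4πDt)) = 0.461/(0.36 × 97.0 × 167.4) = 7.886e-05 kg/m³.
(x−vt)²/(4Dt) = (121.7)²/(4 × 1.12 × 1990) = 1.661; exp(−1.661) = 0.1899.
C = 7.886e-05 × 0.1899 = 1.50e-05 kg/m³.

1.50e-05 kg/m³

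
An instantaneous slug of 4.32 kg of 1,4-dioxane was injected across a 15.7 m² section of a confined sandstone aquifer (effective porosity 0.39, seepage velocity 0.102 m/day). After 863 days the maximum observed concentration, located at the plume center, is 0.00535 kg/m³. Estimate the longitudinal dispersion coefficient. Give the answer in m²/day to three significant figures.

1.60 m²/day

At the plume center C_max = M/(n_e·A·√(4πDt)), so D = M²/(4πt·(n_e·A·C_max)²).
n_e·A·C_max = 0.39 × 15.7 × 0.00535 = 0.03276 kg/m.
D = 4.32²/(4π × 863 × 0.03276²) = 1.60 m²/day.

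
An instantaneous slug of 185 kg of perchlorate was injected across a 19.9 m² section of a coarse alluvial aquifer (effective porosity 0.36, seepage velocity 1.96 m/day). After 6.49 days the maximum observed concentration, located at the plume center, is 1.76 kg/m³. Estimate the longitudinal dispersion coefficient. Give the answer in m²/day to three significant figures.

2.64 m²/day

At the plume center C_max = M/(n_e·A·√(4πDt)), so D = M²/(4πt·(n_e·A·C_max)²).
n_e·A·C_max = 0.36 × 19.9 × 1.76 = 12.61 kg/m.
D = 185²/(4π × 6.49 × 12.61²) = 2.64 m²/day.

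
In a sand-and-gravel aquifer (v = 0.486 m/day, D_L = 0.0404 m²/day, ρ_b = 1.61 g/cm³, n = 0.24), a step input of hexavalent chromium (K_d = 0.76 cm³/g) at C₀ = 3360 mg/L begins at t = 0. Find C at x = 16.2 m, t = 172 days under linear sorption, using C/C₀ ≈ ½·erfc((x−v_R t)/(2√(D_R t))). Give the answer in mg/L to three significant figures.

166 mg/L

Retardation factor R = 1 + ρ_b·K_d/n = 1 + 1.61 × 0.76/0.24 = 6.098.
Sorption retards both mechanisms: v_R = v/R = 0.07970 m/day, D_R = D/R = 0.006625 m²/day.
v_R·t = 0.07970 × 172 = 13.7084 m; 2√(D_R t) = 2.135 m; argument = (16.2 − 13.7084)/2.135 = 1.167.
C = C₀ × ½·erfc(1.167) = 3360 × 0.04943 = 166 mg/L.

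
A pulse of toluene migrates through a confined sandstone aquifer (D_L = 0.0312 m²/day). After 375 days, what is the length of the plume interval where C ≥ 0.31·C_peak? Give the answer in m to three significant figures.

14.8 m

The plume is Gaussian with σ = √(2Dt) = √(2 × 0.0312 × 375) = 4.837 m.
C/C_peak = exp(−Δx²/(2σ²)) = 0.31 ⇒ Δx = σ·√(−2 ln 0.31) = 4.837 × 1.530 = 7.401 m.
Width = 2Δx = 14.8 m.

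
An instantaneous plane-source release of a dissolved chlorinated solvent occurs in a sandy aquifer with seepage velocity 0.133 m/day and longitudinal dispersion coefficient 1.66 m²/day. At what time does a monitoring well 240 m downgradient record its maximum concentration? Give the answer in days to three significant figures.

1710 days

For the 1D instantaneous-source solution, setting ∂C/∂t = 0 at fixed x gives v²t² + 2Dt − x² = 0, so t = (√(D² + v²x²) − D)/v².
√(D² + v²x²) = √(1.66² + 0.133² × 240²) = 31.96; v² = 0.017689.
t = (31.96 − 1.66)/0.017689 = 1710 days (vs. the pure-advection estimate x/v = 1800 d).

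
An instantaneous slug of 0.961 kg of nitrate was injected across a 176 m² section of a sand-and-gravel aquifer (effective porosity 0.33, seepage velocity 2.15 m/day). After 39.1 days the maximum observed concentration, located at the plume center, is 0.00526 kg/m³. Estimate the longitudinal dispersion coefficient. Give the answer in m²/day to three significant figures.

0.0201 m²/day

At the plume center C_max = M/(n_e·A·√(4πDt)), so D = M²/(4πt·(n_e·A·C_max)²).
n_e·A·C_max = 0.33 × 176 × 0.00526 = 0.3055 kg/m.
D = 0.961²/(4π × 39.1 × 0.3055²) = 0.0201 m²/day.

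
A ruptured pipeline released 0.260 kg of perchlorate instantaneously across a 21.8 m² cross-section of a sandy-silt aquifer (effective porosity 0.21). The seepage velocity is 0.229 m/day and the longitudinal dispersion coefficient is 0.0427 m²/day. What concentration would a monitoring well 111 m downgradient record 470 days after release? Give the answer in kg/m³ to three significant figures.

0.00310 kg/m³

For an instantaneous plane source, C(x,t) = M/(n_e·A·√(4πDt)) · exp(−(x−vt)²/(4Dt)), with n_e·A the pore (flow) area.
Plume center vt = 0.229 × 470 = 107.63 m, so the well at 111 m is 3.37 m downgradient of the peak.
√(4πDt) = 15.88 m, giving peak height M/(n_e·A·√(4πDt)) = 0.260/(0.21 × 21.8 × 15.88) = 0.003576 kg/m³.
(x−vt)²/(4Dt) = (3.37)²/(4 × 0.0427 × 470) = 0.1415; exp(−0.1415) = 0.8681.
C = 0.003576 × 0.8681 = 0.00310 kg/m³.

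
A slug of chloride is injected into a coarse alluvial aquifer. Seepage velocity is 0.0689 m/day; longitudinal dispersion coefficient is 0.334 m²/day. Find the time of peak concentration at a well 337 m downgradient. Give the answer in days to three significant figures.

4820 days

For the 1D instantaneous-source solution, setting ∂C/∂t = 0 at fixed x gives v²t² + 2Dt − x² = 0, so t = (√(D² + v²x²) − D)/v².
√(D² + v²x²) = √(0.334² + 0.0689² × 337²) = 23.22; v² = 0.00474721.
t = (23.22 − 0.334)/0.00474721 = 4820 days (vs. the pure-advection estimate x/v = 4890 d).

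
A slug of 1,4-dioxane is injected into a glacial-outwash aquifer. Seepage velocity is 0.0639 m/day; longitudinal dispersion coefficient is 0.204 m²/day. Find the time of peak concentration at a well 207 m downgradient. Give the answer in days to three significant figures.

For the 1D instantaneous-source solution, setting ∂C/∂t = 0 at fixed x gives v²t² + 2Dt − x² = 0, so t = (√(D² + v²x²) − D)/v².
√(D² + v²x²) = √(0.204² + 0.0639² × 207²) = 13.23; v² = 0.00408321.
t = (13.23 − 0.204)/0.00408321 = 3190 days (vs. the pure-advection estimate x/v = 3240 d).

3190 days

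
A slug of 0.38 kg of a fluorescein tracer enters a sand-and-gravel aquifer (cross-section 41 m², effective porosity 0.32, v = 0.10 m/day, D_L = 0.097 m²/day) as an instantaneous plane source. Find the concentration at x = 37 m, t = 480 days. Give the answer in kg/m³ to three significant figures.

0.000625 kg/m³

For an instantaneous plane source, C(x,t) = M/(n_e·A·√(4πDt)) · exp(−(x−vt)²/(4Dt)), with n_e·A the pore (flow) area.
Plume center vt = 0.10 × 480 = 48 m, so the well at 37 m is 11 m upgradient of the peak.
√(4πDt) = 24.19 m, giving peak height M/(n_e·A·√(4πDt)) = 0.38/(0.32 × 41 × 24.19) = 0.001197 kg/m³.
(x−vt)²/(4Dt) = (-11)²/(4 × 0.097 × 480) = 0.6497; exp(−0.6497) = 0.5222.
C = 0.001197 × 0.5222 = 0.000625 kg/m³.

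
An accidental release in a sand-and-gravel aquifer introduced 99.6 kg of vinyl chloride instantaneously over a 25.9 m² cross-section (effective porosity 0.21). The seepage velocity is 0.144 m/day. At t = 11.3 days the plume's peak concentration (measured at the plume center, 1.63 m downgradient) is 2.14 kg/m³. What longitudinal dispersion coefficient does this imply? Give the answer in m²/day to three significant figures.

0.516 m²/day

At the plume center C_max = M/(n_e·A·√(4πDt)), so D = M²/(4πt·(n_e·A·C_max)²).
n_e·A·C_max = 0.21 × 25.9 × 2.14 = 11.64 kg/m.
D = 99.6²/(4π × 11.3 × 11.64²) = 0.516 m²/day.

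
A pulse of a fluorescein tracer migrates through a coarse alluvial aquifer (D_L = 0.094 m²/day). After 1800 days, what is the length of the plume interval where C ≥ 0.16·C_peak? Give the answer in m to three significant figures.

70.4 m

The plume is Gaussian with σ = √(2Dt) = √(2 × 0.094 × 1800) = 18.40 m.
C/C_peak = exp(−Δx²/(2σ²)) = 0.16 ⇒ Δx = σ·√(−2 ln 0.16) = 18.40 × 1.914 = 35.22 m.
Width = 2Δx = 70.4 m.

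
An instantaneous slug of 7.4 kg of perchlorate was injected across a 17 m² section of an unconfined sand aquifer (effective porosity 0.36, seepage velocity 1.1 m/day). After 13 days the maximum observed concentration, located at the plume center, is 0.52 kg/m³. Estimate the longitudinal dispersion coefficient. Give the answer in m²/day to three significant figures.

At the plume center C_max = M/(n_e·A·√(4πDt)), so D = M²/(4πt·(n_e·A·C_max)²).
n_e·A·C_max = 0.36 × 17 × 0.52 = 3.182 kg/m.
D = 7.4²/(4π × 13 × 3.182²) = 0.0331 m²/day.

0.0331 m²/day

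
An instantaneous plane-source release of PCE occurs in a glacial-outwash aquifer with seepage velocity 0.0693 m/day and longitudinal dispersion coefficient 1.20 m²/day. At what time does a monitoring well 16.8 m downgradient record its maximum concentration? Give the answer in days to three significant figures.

98.3 days

For the 1D instantaneous-source solution, setting ∂C/∂t = 0 at fixed x gives v²t² + 2Dt − x² = 0, so t = (√(D² + v²x²) − D)/v².
√(D² + v²x²) = √(1.20² + 0.0693² × 16.8²) = 1.672; v² = 0.00480249.
t = (1.672 − 1.20)/0.00480249 = 98.3 days (vs. the pure-advection estimate x/v = 242 d).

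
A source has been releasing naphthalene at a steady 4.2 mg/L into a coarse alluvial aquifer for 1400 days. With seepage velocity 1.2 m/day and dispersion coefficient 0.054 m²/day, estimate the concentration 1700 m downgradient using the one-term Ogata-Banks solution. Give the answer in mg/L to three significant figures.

0.218 mg/L

For a continuous step input, C/C₀ ≈ ½·erfc((x−vt)/(2√(Dt))).
vt = 1.2 × 1400 = 1680 m and 2√(Dt) = 2√(0.054 × 1400) = 17.39 m.
Argument (x−vt)/(2√(Dt)) = (1700 − 1680)/17.39 = 1.150; ½·erfc(1.150) = 0.05194.
C = 4.2 × 0.05194 = 0.218 mg/L.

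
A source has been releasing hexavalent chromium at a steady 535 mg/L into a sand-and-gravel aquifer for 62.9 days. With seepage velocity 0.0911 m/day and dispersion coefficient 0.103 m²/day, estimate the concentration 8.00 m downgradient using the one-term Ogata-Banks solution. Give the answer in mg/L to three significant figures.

For a continuous step input, C/C₀ ≈ ½·erfc((x−vt)/(2√(Dt))).
vt = 0.0911 × 62.9 = 5.73019 m and 2√(Dt) = 2√(0.103 × 62.9) = 5.091 m.
Argument (x−vt)/(2√(Dt)) = (8.00 − 5.73019)/5.091 = 0.4458; ½·erfc(0.4458) = 0.2642.
C = 535 × 0.2642 = 141 mg/L.

141 mg/L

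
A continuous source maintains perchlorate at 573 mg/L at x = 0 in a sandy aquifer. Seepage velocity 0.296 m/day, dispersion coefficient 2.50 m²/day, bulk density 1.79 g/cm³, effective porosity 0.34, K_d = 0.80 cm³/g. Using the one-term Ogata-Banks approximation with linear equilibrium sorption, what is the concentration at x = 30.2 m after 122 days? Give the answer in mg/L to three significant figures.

Retardation factor R = 1 + ρ_b·K_d/n = 1 + 1.79 × 0.80/0.34 = 5.212.
Sorption retards both mechanisms: v_R = v/R = 0.05679 m/day, D_R = D/R = 0.4797 m²/day.
v_R·t = 0.05679 × 122 = 6.92838 m; 2√(D_R t) = 15.30 m; argument = (30.2 − 6.92838)/15.30 = 1.521.
C = C₀ × ½·erfc(1.521) = 573 × 0.01574 = 9.02 mg/L.

9.02 mg/L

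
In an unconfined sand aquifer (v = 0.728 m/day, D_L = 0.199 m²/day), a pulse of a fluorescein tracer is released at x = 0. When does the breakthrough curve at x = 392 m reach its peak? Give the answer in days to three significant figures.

For the 1D instantaneous-source solution, setting ∂C/∂t = 0 at fixed x gives v²t² + 2Dt − x² = 0, so t = (√(D² + v²x²) − D)/v².
√(D² + v²x²) = √(0.199² + 0.728² × 392²) = 285.4; v² = 0.529984.
t = (285.4 − 0.199)/0.529984 = 538 days (vs. the pure-advection estimate x/v = 538 d).

538 days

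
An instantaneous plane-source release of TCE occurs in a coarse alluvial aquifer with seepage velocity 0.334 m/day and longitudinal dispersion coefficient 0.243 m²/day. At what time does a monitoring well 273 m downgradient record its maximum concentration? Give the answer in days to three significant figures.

815 days

For the 1D instantaneous-source solution, setting ∂C/∂t = 0 at fixed x gives v²t² + 2Dt − x² = 0, so t = (√(D² + v²x²) − D)/v².
√(D² + v²x²) = √(0.243² + 0.334² × 273²) = 91.18; v² = 0.111556.
t = (91.18 − 0.243)/0.111556 = 815 days (vs. the pure-advection estimate x/v = 817 d).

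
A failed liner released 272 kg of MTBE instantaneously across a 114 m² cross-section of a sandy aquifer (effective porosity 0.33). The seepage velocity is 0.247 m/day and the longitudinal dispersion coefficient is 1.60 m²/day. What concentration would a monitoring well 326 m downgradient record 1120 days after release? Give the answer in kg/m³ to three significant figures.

For an instantaneous plane source, C(x,t) = M/(n_e·A·√(4πDt)) · exp(−(x−vt)²/(4Dt)), with n_e·A the pore (flow) area.
Plume center vt = 0.247 × 1120 = 276.64 m, so the well at 326 m is 49.36 m downgradient of the peak.
√(4πDt) = 150.1 m, giving peak height M/(n_e·A·√(4πDt)) = 272/(0.33 × 114 × 150.1) = 0.04817 kg/m³.
(x−vt)²/(4Dt) = (49.36)²/(4 × 1.60 × 1120) = 0.3399; exp(−0.3399) = 0.7118.
C = 0.04817 × 0.7118 = 0.0343 kg/m³.

0.0343 kg/m³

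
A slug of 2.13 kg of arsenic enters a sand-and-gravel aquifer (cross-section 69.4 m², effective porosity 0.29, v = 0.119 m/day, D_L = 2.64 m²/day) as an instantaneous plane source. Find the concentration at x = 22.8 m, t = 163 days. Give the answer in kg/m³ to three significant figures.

For an instantaneous plane source, C(x,t) = M/(n_e·A·√(4πDt)) · exp(−(x−vt)²/(4Dt)), with n_e·A the pore (flow) area.
Plume center vt = 0.119 × 163 = 19.397 m, so the well at 22.8 m is 3.403 m downgradient of the peak.
√(4πDt) = 73.54 m, giving peak height M/(n_e·A·√(4πDt)) = 2.13/(0.29 × 69.4 × 73.54) = 0.001439 kg/m³.
(x−vt)²/(4Dt) = (3.403)²/(4 × 2.64 × 163) = 0.006728; exp(−0.006728) = 0.9933.
C = 0.001439 × 0.9933 = 0.00143 kg/m³.

0.00143 kg/m³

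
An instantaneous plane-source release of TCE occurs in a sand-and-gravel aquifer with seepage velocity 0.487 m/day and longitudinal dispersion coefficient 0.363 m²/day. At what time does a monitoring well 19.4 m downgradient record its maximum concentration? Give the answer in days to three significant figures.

38.3 days

For the 1D instantaneous-source solution, setting ∂C/∂t = 0 at fixed x gives v²t² + 2Dt − x² = 0, so t = (√(D² + v²x²) − D)/v².
√(D² + v²x²) = √(0.363² + 0.487² × 19.4²) = 9.455; v² = 0.237169.
t = (9.455 − 0.363)/0.237169 = 38.3 days (vs. the pure-advection estimate x/v = 39.8 d).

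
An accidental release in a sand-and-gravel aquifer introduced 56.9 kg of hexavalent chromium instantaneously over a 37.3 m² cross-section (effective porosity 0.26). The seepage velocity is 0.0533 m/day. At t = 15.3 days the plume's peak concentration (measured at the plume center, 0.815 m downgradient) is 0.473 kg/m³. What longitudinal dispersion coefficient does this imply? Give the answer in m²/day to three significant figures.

At the plume center C_max = M/(n_e·A·√(4πDt)), so D = M²/(4πt·(n_e·A·C_max)²).
n_e·A·C_max = 0.26 × 37.3 × 0.473 = 4.587 kg/m.
D = 56.9²/(4π × 15.3 × 4.587²) = 0.800 m²/day.

0.800 m²/day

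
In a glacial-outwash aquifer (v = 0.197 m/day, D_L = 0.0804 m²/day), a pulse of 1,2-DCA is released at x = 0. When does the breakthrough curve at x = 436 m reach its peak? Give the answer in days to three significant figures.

2210 days

For the 1D instantaneous-source solution, setting ∂C/∂t = 0 at fixed x gives v²t² + 2Dt − x² = 0, so t = (√(D² + v²x²) − D)/v².
√(D² + v²x²) = √(0.0804² + 0.197² × 436²) = 85.89; v² = 0.038809.
t = (85.89 − 0.0804)/0.038809 = 2210 days (vs. the pure-advection estimate x/v = 2210 d).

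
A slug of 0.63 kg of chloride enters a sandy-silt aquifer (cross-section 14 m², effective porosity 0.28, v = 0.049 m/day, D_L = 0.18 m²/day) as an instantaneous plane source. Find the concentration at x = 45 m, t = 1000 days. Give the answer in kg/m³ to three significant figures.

For an instantaneous plane source, C(x,t) = M/(n_e·A·√(4πDt)) · exp(−(x−vt)²/(4Dt)), with n_e·A the pore (flow) area.
Plume center vt = 0.049 × 1000 = 49 m, so the well at 45 m is 4 m upgradient of the peak.
√(4πDt) = 47.56 m, giving peak height M/(n_e·A·√(4πDt)) = 0.63/(0.28 × 14 × 47.56) = 0.003379 kg/m³.
(x−vt)²/(4Dt) = (-4)²/(4 × 0.18 × 1000) = 0.02222; exp(−0.02222) = 0.9780.
C = 0.003379 × 0.9780 = 0.00330 kg/m³.

0.00330 kg/m³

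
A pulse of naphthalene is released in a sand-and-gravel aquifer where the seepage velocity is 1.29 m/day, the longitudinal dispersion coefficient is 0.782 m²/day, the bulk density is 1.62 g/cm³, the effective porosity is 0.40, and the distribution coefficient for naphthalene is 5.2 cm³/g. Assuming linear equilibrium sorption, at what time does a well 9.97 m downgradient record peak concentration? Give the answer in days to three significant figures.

160 days

Retardation factor R = 1 + ρ_b·K_d/n = 1 + 1.62 × 5.2/0.40 = 22.06.
Sorption retards both mechanisms: v_R = v/R = 0.05848 m/day, D_R = D/R = 0.03545 m²/day.
Peak time from v_R²t² + 2D_R t − x² = 0: t = (√(D_R² + v_R²x²) − D_R)/v_R².
√(D_R² + v_R²x²) = √(0.03545² + 0.05848² × 9.97²) = 0.5841; v_R² = 0.003420.
t = (0.5841 − 0.03545)/0.003420 = 160 days.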